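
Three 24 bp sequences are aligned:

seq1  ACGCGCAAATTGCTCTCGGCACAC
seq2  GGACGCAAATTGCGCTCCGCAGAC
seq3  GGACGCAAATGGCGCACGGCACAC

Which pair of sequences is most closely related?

seq1–seq2: 6/24 differ, p = 0.250, d = 0.304.
seq1–seq3: 6/24 differ, p = 0.250, d = 0.304.
seq2–seq3: 4/24 differ, p = 0.167, d = 0.188.
The smallest distance is between seq2 and seq3.

seq2 and seq3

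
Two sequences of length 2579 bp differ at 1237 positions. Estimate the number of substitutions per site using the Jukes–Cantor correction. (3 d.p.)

p = 1237/2579 ≈ 0.479643.
d = −(3/4) ln(1 − 4p/3) = −0.75 ln(1 − 0.639524) = −0.75 ln(0.360476)
  = −0.75 × (-1.020330) = 0.765248 substitutions/site.

0.765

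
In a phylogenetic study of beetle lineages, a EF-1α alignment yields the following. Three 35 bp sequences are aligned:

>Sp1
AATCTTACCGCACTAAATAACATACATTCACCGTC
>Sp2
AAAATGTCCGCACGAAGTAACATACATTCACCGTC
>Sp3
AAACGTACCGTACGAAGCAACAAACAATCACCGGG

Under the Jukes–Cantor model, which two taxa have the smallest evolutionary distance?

Sp1 and Sp2

Sp1–Sp2: 6/35 differ, p = 0.171, d = 0.195.
Sp1–Sp3: 10/35 differ, p = 0.286, d = 0.360.
Sp2–Sp3: 10/35 differ, p = 0.286, d = 0.360.
The smallest distance is between Sp1 and Sp2.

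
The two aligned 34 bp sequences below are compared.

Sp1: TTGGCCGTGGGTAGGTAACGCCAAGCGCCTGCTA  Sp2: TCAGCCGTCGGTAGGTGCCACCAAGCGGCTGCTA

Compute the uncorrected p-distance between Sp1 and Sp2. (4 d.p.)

0.2059

The sequences differ at 7 of 34 positions (sites 2, 3, 9, 17, 18, 20, 28).
p = 7/34 = 0.205882… ≈ 0.2059 (to 4 d.p.).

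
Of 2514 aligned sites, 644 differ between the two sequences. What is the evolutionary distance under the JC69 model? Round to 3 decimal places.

p = 644/2514 ≈ 0.256165.
d = −(3/4) ln(1 − 4p/3) = −0.75 ln(1 − 0.341553) = −0.75 ln(0.658447)
  = −0.75 × (-0.417871) = 0.313403 substitutions/site.

0.313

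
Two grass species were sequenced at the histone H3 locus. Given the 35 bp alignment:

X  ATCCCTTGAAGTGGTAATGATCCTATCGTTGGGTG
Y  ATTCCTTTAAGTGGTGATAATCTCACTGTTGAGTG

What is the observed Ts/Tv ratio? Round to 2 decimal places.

8.00

Transitions are A↔G and C↔T; transversions are all other mismatches.
Transitions: 8. Transversions: 1.
R = 8/1 = 8.00.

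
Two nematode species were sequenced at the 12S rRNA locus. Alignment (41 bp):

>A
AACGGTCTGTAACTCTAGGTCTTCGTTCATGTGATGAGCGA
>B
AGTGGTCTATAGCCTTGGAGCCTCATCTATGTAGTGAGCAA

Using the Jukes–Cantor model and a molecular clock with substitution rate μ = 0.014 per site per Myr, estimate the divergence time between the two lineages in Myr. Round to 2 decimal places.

19.68

The sequences differ at 16 of 41 sites, so p = 16/41 ≈ 0.390244.
d = −(3/4) ln(1 − 4p/3) = −0.75 ln(1 − 0.520325) = −0.75 ln(0.479675)
  = −0.75 × (-0.734646) = 0.550985 substitutions/site.
Under a molecular clock d = 2μt, so t = d/(2μ) = 0.550985 / (2 × 0.014) = 19.68 Myr.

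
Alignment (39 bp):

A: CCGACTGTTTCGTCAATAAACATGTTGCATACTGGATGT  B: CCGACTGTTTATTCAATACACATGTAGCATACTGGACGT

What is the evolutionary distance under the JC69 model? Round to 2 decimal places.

The sequences differ at 5 of 39 sites (11, 12, 19, 26, 37), so p = 5/39 ≈ 0.128205.
d = −(3/4) ln(1 − 4p/3) = −0.75 ln(1 − 0.17094) = −0.75 ln(0.82906)
  = −0.75 × (-0.187463) = 0.140597 substitutions/site.

0.14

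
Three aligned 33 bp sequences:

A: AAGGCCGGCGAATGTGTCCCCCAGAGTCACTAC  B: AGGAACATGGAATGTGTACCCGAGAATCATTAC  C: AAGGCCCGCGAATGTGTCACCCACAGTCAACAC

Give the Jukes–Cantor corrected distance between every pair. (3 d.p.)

A–B: 10/33 sites differ → p ≈ 0.30303, d = −0.75 ln(1 − 0.40404) = 0.388186 ≈ 0.388.
A–C: 5/33 sites differ → p ≈ 0.151515, d = −0.75 ln(1 − 0.20202) = 0.169254 ≈ 0.169.
B–C: 13/33 sites differ → p ≈ 0.393939, d = −0.75 ln(1 − 0.525252) = 0.558728 ≈ 0.559.

d(A,B) = 0.388, d(A,C) = 0.169, d(B,C) = 0.559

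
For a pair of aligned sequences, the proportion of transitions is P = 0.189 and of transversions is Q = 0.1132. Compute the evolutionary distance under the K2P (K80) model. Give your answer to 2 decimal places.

0.40

Under the Kimura two-parameter model, d = −½ ln(1 − 2P − Q) − ¼ ln(1 − 2Q).
1 − 2P − Q = 0.5088, giving −½ ln(0.5088) = 0.337850.
1 − 2Q = 0.7736, giving −¼ ln(0.7736) = 0.064175.
d = 0.337850 + 0.064175 = 0.402025.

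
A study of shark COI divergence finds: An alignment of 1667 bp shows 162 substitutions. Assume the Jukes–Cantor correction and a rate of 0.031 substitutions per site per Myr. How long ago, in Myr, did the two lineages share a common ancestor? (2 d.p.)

1.68

p = 162/1667 ≈ 0.097181.
d = −(3/4) ln(1 − 4p/3) = −0.75 ln(1 − 0.129575) = −0.75 ln(0.870425)
  = −0.75 × (-0.138774) = 0.104081 substitutions/site.
Under a molecular clock d = 2μt, so t = d/(2μ) = 0.104081 / (2 × 0.031) = 1.68 Myr.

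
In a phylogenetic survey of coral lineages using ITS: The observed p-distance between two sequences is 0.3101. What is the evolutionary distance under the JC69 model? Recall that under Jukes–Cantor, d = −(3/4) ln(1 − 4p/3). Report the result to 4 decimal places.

d = −(3/4) ln(1 − 4p/3) = −0.75 ln(1 − 0.413467) = −0.75 ln(0.586533)
  = −0.75 × (-0.533526) = 0.400145 substitutions/site.

0.4001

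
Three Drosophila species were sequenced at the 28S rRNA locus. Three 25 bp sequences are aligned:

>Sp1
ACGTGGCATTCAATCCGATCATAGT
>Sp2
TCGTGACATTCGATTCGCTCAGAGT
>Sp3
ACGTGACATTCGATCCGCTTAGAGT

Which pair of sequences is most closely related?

Sp1–Sp2: 6/25 differ, p = 0.240, d = 0.289.
Sp1–Sp3: 5/25 differ, p = 0.200, d = 0.233.
Sp2–Sp3: 3/25 differ, p = 0.120, d = 0.131.
The smallest distance is between Sp2 and Sp3.

Sp2 and Sp3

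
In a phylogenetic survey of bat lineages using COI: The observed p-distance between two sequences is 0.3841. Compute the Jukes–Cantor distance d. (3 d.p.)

0.538

d = −(3/4) ln(1 − 4p/3) = −0.75 ln(1 − 0.512133) = −0.75 ln(0.487867)
  = −0.75 × (-0.717712) = 0.538284 substitutions/site.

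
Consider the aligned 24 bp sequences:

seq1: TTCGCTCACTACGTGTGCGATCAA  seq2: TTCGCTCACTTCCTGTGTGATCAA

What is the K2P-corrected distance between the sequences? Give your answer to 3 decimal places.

Of 24 sites, 1 differences are transitions and 2 are transversions, so P = 1/24 ≈ 0.041667 and Q = 2/24 ≈ 0.083333.
Under the Kimura two-parameter model, d = −½ ln(1 − 2P − Q) − ¼ ln(1 − 2Q).
1 − 2P − Q = 0.833333, giving −½ ln(0.833333) = 0.091161.
1 − 2Q = 0.833334, giving −¼ ln(0.833334) = 0.045580.
d = 0.091161 + 0.045580 = 0.136741.

0.137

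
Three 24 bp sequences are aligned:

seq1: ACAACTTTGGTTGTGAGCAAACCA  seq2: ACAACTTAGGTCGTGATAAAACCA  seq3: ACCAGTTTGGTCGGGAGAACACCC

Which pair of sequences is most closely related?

seq1 and seq2

seq1–seq2: 4/24 differ, p = 0.167, d = 0.188.
seq1–seq3: 7/24 differ, p = 0.292, d = 0.369.
seq2–seq3: 7/24 differ, p = 0.292, d = 0.369.
The smallest distance is between seq1 and seq2.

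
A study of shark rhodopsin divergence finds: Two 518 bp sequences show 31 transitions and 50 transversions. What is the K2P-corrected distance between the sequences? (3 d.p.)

0.175

P = 31/518 ≈ 0.059846 and Q = 50/518 ≈ 0.096525.
Under the Kimura two-parameter model, d = −½ ln(1 − 2P − Q) − ¼ ln(1 − 2Q).
1 − 2P − Q = 0.783783, giving −½ ln(0.783783) = 0.121812.
1 − 2Q = 0.80695, giving −¼ ln(0.80695) = 0.053623.
d = 0.121812 + 0.053623 = 0.175435.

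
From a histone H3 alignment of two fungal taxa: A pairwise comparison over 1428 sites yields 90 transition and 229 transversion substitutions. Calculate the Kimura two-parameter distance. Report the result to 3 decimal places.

0.265

P = 90/1428 ≈ 0.063025 and Q = 229/1428 ≈ 0.160364.
Under the Kimura two-parameter model, d = −½ ln(1 − 2P − Q) − ¼ ln(1 − 2Q).
1 − 2P − Q = 0.713586, giving −½ ln(0.713586) = 0.168726.
1 − 2Q = 0.679272, giving −¼ ln(0.679272) = 0.096683.
d = 0.168726 + 0.096683 = 0.265409.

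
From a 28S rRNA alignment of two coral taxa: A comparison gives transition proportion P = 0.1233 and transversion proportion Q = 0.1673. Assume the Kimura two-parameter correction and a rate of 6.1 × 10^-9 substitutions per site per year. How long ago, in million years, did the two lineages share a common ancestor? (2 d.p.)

Under the Kimura two-parameter model, d = −½ ln(1 − 2P − Q) − ¼ ln(1 − 2Q).
1 − 2P − Q = 0.5861, giving −½ ln(0.5861) = 0.267132.
1 − 2Q = 0.6654, giving −¼ ln(0.6654) = 0.101842.
d = 0.267132 + 0.101842 = 0.368974.
Under a molecular clock d = 2μt, so t = d/(2μ) = 0.368974 / (2 × 6.1 × 10^-9) = 30.24 million years.

30.24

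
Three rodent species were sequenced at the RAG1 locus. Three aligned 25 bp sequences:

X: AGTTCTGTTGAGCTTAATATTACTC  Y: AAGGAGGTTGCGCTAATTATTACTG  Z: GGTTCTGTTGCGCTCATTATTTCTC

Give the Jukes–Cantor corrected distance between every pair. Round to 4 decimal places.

X–Y: 9/25 sites differ → p = 0.36, d = −0.75 ln(1 − 0.48) = 0.490445 ≈ 0.4904.
X–Z: 5/25 sites differ → p = 0.2, d = −0.75 ln(1 − 0.266667) = 0.232617 ≈ 0.2326.
Y–Z: 9/25 sites differ → p = 0.36, d = −0.75 ln(1 − 0.48) = 0.490445 ≈ 0.4904.

d(X,Y) = 0.4904, d(X,Z) = 0.2326, d(Y,Z) = 0.4904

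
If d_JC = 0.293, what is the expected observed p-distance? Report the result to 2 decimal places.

p = (3/4)(1 − e^(−4d/3)) = 0.75 × (1 − e^(-0.390667)) = 0.75 × (1 − 0.676605) = 0.242546.

0.24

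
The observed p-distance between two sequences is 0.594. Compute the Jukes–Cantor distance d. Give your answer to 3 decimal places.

1.178

d = −(3/4) ln(1 − 4p/3) = −0.75 ln(1 − 0.792) = −0.75 ln(0.208)
  = −0.75 × (-1.570217) = 1.177663 substitutions/site.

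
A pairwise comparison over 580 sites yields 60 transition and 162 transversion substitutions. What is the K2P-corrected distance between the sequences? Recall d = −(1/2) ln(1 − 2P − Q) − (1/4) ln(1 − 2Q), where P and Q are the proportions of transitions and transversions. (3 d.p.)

P = 60/580 ≈ 0.103448 and Q = 162/580 ≈ 0.27931.
Under the Kimura two-parameter model, d = −½ ln(1 − 2P − Q) − ¼ ln(1 − 2Q).
1 − 2P − Q = 0.513794, giving −½ ln(0.513794) = 0.332966.
1 − 2Q = 0.44138, giving −¼ ln(0.44138) = 0.204462.
d = 0.332966 + 0.204462 = 0.537428.

0.537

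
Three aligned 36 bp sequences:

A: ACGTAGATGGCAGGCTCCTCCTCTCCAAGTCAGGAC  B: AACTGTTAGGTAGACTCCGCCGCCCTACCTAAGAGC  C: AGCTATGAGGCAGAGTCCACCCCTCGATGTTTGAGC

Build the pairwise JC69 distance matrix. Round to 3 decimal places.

A–B: 17/36 sites differ → p ≈ 0.472222, d = −0.75 ln(1 − 0.629629) = 0.744938 ≈ 0.745.
A–C: 15/36 sites differ → p ≈ 0.416667, d = −0.75 ln(1 − 0.555556) = 0.608198 ≈ 0.608.
B–C: 13/36 sites differ → p ≈ 0.361111, d = −0.75 ln(1 − 0.481481) = 0.492584 ≈ 0.493.

d(A,B) = 0.745, d(A,C) = 0.608, d(B,C) = 0.493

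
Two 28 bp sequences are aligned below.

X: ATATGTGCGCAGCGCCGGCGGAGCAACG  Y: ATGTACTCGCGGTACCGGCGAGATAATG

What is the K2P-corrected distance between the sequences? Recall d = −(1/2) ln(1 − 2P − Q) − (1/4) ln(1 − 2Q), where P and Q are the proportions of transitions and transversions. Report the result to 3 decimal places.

Of 28 sites, 11 differences are transitions and 1 are transversions, so P = 11/28 ≈ 0.392857 and Q = 1/28 ≈ 0.035714.
Under the Kimura two-parameter model, d = −½ ln(1 − 2P − Q) − ¼ ln(1 − 2Q).
1 − 2P − Q = 0.178572, giving −½ ln(0.178572) = 0.861382.
1 − 2Q = 0.928572, giving −¼ ln(0.928572) = 0.018527.
d = 0.861382 + 0.018527 = 0.879909.

0.880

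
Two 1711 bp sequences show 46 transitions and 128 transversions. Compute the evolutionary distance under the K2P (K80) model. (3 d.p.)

0.109

P = 46/1711 ≈ 0.026885 and Q = 128/1711 ≈ 0.07481.
Under the Kimura two-parameter model, d = −½ ln(1 − 2P − Q) − ¼ ln(1 − 2Q).
1 − 2P − Q = 0.87142, giving −½ ln(0.87142) = 0.068816.
1 − 2Q = 0.85038, giving −¼ ln(0.85038) = 0.040518.
d = 0.068816 + 0.040518 = 0.109334.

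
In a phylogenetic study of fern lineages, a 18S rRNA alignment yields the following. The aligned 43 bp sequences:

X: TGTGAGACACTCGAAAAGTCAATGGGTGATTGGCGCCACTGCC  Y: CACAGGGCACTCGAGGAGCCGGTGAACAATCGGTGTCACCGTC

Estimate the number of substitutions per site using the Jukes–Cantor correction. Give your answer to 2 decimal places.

0.73

The sequences differ at 20 of 43 sites, so p = 20/43 ≈ 0.465116.
d = −(3/4) ln(1 − 4p/3) = −0.75 ln(1 − 0.620155) = −0.75 ln(0.379845)
  = −0.75 × (-0.967992) = 0.725994 substitutions/site.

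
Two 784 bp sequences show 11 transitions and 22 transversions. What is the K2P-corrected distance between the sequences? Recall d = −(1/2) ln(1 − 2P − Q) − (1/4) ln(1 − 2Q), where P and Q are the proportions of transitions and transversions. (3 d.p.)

0.043

P = 11/784 ≈ 0.014031 and Q = 22/784 ≈ 0.028061.
Under the Kimura two-parameter model, d = −½ ln(1 − 2P − Q) − ¼ ln(1 − 2Q).
1 − 2P − Q = 0.943877, giving −½ ln(0.943877) = 0.028880.
1 − 2Q = 0.943878, giving −¼ ln(0.943878) = 0.014440.
d = 0.028880 + 0.014440 = 0.043320.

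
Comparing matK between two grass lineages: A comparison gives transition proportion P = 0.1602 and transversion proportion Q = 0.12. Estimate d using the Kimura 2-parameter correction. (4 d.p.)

Under the Kimura two-parameter model, d = −½ ln(1 − 2P − Q) − ¼ ln(1 − 2Q).
1 − 2P − Q = 0.5596, giving −½ ln(0.5596) = 0.290267.
1 − 2Q = 0.76, giving −¼ ln(0.76) = 0.068609.
d = 0.290267 + 0.068609 = 0.358876.

0.3589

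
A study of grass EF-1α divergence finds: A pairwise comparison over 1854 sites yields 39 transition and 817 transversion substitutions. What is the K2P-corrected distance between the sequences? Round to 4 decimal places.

0.8625

P = 39/1854 ≈ 0.021036 and Q = 817/1854 ≈ 0.440669.
Under the Kimura two-parameter model, d = −½ ln(1 − 2P − Q) − ¼ ln(1 − 2Q).
1 − 2P − Q = 0.517259, giving −½ ln(0.517259) = 0.329606.
1 − 2Q = 0.118662, giving −¼ ln(0.118662) = 0.532869.
d = 0.329606 + 0.532869 = 0.862475.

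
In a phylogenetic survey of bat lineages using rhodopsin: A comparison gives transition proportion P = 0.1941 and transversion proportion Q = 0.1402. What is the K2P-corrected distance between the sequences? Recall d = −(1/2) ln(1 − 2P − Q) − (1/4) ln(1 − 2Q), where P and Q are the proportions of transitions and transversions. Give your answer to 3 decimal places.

0.458

Under the Kimura two-parameter model, d = −½ ln(1 − 2P − Q) − ¼ ln(1 − 2Q).
1 − 2P − Q = 0.4716, giving −½ ln(0.4716) = 0.375812.
1 − 2Q = 0.7196, giving −¼ ln(0.7196) = 0.082265.
d = 0.375812 + 0.082265 = 0.458077.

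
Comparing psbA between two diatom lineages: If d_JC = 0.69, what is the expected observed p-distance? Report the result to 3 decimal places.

p = (3/4)(1 − e^(−4d/3)) = 0.75 × (1 − e^(-0.92)) = 0.75 × (1 − 0.398519) = 0.451111.

0.451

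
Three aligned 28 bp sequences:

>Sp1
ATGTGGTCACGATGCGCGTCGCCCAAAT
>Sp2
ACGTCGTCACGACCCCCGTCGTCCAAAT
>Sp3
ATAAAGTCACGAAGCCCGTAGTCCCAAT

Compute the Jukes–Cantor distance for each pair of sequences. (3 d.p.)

Sp1–Sp2: 6/28 sites differ → p ≈ 0.214286, d = −0.75 ln(1 − 0.285715) = 0.252355 ≈ 0.252.
Sp1–Sp3: 8/28 sites differ → p ≈ 0.285714, d = −0.75 ln(1 − 0.380952) = 0.359679 ≈ 0.360.
Sp2–Sp3: 8/28 sites differ → p ≈ 0.285714, d = −0.75 ln(1 − 0.380952) = 0.359679 ≈ 0.360.

d(Sp1,Sp2) = 0.252, d(Sp1,Sp3) = 0.360, d(Sp2,Sp3) = 0.360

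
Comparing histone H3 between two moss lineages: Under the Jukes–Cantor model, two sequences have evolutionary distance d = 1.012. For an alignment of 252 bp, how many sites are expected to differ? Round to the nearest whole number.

Invert JC69: p = (3/4)(1 − e^(−4d/3)) = 0.75 × (1 − e^(-1.349333)) = 0.75 × (1 − 0.259413) = 0.555440.
Expected differing sites = pL ≈ 0.555440 × 252 = 139.97088 ≈ 140.

140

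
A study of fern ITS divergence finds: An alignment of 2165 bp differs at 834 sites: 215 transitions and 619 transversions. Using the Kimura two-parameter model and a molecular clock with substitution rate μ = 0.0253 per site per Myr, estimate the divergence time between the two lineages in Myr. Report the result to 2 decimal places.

10.74

P = 215/2165 ≈ 0.099307 and Q = 619/2165 ≈ 0.285912.
Under the Kimura two-parameter model, d = −½ ln(1 − 2P − Q) − ¼ ln(1 − 2Q).
1 − 2P − Q = 0.515474, giving −½ ln(0.515474) = 0.331334.
1 − 2Q = 0.428176, giving −¼ ln(0.428176) = 0.212055.
d = 0.331334 + 0.212055 = 0.543389.
Under a molecular clock d = 2μt, so t = d/(2μ) = 0.543389 / (2 × 0.0253) = 10.74 Myr.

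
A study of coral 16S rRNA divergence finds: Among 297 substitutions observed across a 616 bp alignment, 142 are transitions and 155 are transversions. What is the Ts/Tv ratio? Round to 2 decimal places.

R = 142/155 = 0.916129… ≈ 0.92 (to 2 d.p.).

0.92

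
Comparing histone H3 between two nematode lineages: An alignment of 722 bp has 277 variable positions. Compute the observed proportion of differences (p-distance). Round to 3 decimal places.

0.384

p = 277/722 = 0.383656… ≈ 0.384 (to 3 d.p.).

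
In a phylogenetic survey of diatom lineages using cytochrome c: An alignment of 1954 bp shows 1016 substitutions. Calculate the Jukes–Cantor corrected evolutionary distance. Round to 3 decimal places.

p = 1016/1954 ≈ 0.519959.
d = −(3/4) ln(1 − 4p/3) = −0.75 ln(1 − 0.693279) = −0.75 ln(0.306721)
  = −0.75 × (-1.181817) = 0.886363 substitutions/site.

0.886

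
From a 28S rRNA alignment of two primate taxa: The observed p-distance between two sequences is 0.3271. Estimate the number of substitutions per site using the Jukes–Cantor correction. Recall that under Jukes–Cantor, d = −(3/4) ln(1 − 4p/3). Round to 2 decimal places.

0.43

d = −(3/4) ln(1 − 4p/3) = −0.75 ln(1 − 0.436133) = −0.75 ln(0.563867)
  = −0.75 × (-0.572937) = 0.429703 substitutions/site.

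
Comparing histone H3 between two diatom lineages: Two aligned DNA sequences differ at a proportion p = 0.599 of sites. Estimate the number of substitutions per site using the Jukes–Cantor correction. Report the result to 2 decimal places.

d = −(3/4) ln(1 − 4p/3) = −0.75 ln(1 − 0.798667) = −0.75 ln(0.201333)
  = −0.75 × (-1.602795) = 1.202096 substitutions/site.

1.20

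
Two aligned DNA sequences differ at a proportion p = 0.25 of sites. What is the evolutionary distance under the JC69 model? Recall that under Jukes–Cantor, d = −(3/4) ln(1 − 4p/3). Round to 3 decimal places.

d = −(3/4) ln(1 − 4p/3) = −0.75 ln(1 − 0.333333) = −0.75 ln(0.666667)
  = −0.75 × (-0.405465) = 0.304099 substitutions/site.

0.304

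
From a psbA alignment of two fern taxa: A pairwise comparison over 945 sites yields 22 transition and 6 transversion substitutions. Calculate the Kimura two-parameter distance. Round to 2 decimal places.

P = 22/945 ≈ 0.02328 and Q = 6/945 ≈ 0.006349.
Under the Kimura two-parameter model, d = −½ ln(1 − 2P − Q) − ¼ ln(1 − 2Q).
1 − 2P − Q = 0.947091, giving −½ ln(0.947091) = 0.027180.
1 − 2Q = 0.987302, giving −¼ ln(0.987302) = 0.003195.
d = 0.027180 + 0.003195 = 0.030375.

0.03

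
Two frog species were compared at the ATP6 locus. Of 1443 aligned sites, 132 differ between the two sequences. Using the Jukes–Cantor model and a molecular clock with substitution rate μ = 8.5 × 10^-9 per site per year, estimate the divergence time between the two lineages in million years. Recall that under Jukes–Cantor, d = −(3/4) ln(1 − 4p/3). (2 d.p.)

p = 132/1443 ≈ 0.091476.
d = −(3/4) ln(1 − 4p/3) = −0.75 ln(1 − 0.121968) = −0.75 ln(0.878032)
  = −0.75 × (-0.130072) = 0.097554 substitutions/site.
Under a molecular clock d = 2μt, so t = d/(2μ) = 0.097554 / (2 × 8.5 × 10^-9) = 5.74 million years.

5.74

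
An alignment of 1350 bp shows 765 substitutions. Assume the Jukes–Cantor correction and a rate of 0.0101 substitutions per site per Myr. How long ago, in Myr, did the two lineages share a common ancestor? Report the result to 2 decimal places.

p = 765/1350 ≈ 0.566667.
d = −(3/4) ln(1 − 4p/3) = −0.75 ln(1 − 0.755556) = −0.75 ln(0.244444)
  = −0.75 × (-1.408769) = 1.056577 substitutions/site.
Under a molecular clock d = 2μt, so t = d/(2μ) = 1.056577 / (2 × 0.0101) = 52.31 Myr.

52.31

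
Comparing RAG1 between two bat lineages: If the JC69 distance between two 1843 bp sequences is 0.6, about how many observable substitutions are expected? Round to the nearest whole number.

Invert JC69: p = (3/4)(1 − e^(−4d/3)) = 0.75 × (1 − e^(-0.8)) = 0.75 × (1 − 0.449329) = 0.413003.
Expected differing sites = pL ≈ 0.413003 × 1843 = 761.164529 ≈ 761.

761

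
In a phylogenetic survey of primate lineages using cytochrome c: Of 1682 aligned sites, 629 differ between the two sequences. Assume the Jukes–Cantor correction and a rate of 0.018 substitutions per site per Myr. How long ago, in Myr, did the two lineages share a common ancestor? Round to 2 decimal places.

p = 629/1682 ≈ 0.37396.
d = −(3/4) ln(1 − 4p/3) = −0.75 ln(1 − 0.498613) = −0.75 ln(0.501387)
  = −0.75 × (-0.690377) = 0.517783 substitutions/site.
Under a molecular clock d = 2μt, so t = d/(2μ) = 0.517783 / (2 × 0.018) = 14.38 Myr.

14.38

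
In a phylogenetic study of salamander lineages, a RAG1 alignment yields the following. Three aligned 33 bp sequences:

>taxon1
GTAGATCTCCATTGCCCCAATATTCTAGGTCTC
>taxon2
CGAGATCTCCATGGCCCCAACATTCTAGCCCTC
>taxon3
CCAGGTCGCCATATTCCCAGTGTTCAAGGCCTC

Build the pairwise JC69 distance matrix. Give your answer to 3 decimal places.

taxon1–taxon2: 6/33 sites differ → p ≈ 0.181818, d = −0.75 ln(1 − 0.242424) = 0.208224 ≈ 0.208.
taxon1–taxon3: 11/33 sites differ → p ≈ 0.333333, d = −0.75 ln(1 − 0.444444) = 0.440839 ≈ 0.441.
taxon2–taxon3: 11/33 sites differ → p ≈ 0.333333, d = −0.75 ln(1 − 0.444444) = 0.440839 ≈ 0.441.

d(taxon1,taxon2) = 0.208, d(taxon1,taxon3) = 0.441, d(taxon2,taxon3) = 0.441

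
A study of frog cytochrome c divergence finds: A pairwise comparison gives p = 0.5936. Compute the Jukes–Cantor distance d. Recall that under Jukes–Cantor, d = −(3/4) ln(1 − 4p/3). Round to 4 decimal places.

1.1757

d = −(3/4) ln(1 − 4p/3) = −0.75 ln(1 − 0.791467) = −0.75 ln(0.208533)
  = −0.75 × (-1.567658) = 1.175744 substitutions/site.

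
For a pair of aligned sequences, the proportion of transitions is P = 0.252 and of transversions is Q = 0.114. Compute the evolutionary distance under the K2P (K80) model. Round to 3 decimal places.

0.546

Under the Kimura two-parameter model, d = −½ ln(1 − 2P − Q) − ¼ ln(1 − 2Q).
1 − 2P − Q = 0.382, giving −½ ln(0.382) = 0.481167.
1 − 2Q = 0.772, giving −¼ ln(0.772) = 0.064693.
d = 0.481167 + 0.064693 = 0.545860.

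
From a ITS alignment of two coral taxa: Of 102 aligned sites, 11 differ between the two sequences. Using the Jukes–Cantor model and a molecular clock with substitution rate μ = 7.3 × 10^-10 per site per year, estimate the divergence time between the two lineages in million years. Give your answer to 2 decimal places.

79.75

p = 11/102 ≈ 0.107843.
d = −(3/4) ln(1 − 4p/3) = −0.75 ln(1 − 0.143791) = −0.75 ln(0.856209)
  = −0.75 × (-0.155241) = 0.116431 substitutions/site.
Under a molecular clock d = 2μt, so t = d/(2μ) = 0.116431 / (2 × 7.3 × 10^-10) = 79.75 million years.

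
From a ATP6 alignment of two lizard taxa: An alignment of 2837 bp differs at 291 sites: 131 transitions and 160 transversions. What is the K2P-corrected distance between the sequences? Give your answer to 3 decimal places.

P = 131/2837 ≈ 0.046176 and Q = 160/2837 ≈ 0.056398.
Under the Kimura two-parameter model, d = −½ ln(1 − 2P − Q) − ¼ ln(1 − 2Q).
1 − 2P − Q = 0.85125, giving −½ ln(0.85125) = 0.080525.
1 − 2Q = 0.887204, giving −¼ ln(0.887204) = 0.029920.
d = 0.080525 + 0.029920 = 0.110445.

0.110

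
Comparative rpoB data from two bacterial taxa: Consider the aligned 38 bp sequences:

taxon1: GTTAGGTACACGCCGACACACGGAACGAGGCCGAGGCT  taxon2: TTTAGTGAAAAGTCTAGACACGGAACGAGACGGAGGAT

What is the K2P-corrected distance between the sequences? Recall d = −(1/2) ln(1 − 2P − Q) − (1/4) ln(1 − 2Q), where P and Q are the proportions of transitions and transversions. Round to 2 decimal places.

0.37

Of 38 sites, 2 differences are transitions and 9 are transversions, so P = 2/38 ≈ 0.052632 and Q = 9/38 ≈ 0.236842.
Under the Kimura two-parameter model, d = −½ ln(1 − 2P − Q) − ¼ ln(1 − 2Q).
1 − 2P − Q = 0.657894, giving −½ ln(0.657894) = 0.209356.
1 − 2Q = 0.526316, giving −¼ ln(0.526316) = 0.160463.
d = 0.209356 + 0.160463 = 0.369819.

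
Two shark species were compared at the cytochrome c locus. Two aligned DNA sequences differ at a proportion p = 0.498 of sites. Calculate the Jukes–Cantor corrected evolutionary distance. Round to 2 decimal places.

0.82

d = −(3/4) ln(1 − 4p/3) = −0.75 ln(1 − 0.664) = −0.75 ln(0.336)
  = −0.75 × (-1.090644) = 0.817983 substitutions/site.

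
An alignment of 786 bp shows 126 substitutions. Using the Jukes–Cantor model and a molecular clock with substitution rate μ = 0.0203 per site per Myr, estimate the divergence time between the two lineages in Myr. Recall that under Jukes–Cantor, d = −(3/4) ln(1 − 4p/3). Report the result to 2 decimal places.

4.44

p = 126/786 ≈ 0.160305.
d = −(3/4) ln(1 − 4p/3) = −0.75 ln(1 − 0.21374) = −0.75 ln(0.78626)
  = −0.75 × (-0.240468) = 0.180351 substitutions/site.
Under a molecular clock d = 2μt, so t = d/(2μ) = 0.180351 / (2 × 0.0203) = 4.44 Myr.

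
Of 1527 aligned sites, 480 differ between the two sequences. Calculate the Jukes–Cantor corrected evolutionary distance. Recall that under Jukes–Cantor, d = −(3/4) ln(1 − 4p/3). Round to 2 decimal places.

p = 480/1527 ≈ 0.314342.
d = −(3/4) ln(1 − 4p/3) = −0.75 ln(1 − 0.419123) = −0.75 ln(0.580877)
  = −0.75 × (-0.543216) = 0.407412 substitutions/site.

0.41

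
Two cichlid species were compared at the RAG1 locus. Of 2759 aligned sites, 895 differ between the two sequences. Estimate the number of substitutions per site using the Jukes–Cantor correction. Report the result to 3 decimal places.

0.425

p = 895/2759 ≈ 0.324393.
d = −(3/4) ln(1 − 4p/3) = −0.75 ln(1 − 0.432524) = −0.75 ln(0.567476)
  = −0.75 × (-0.566557) = 0.424918 substitutions/site.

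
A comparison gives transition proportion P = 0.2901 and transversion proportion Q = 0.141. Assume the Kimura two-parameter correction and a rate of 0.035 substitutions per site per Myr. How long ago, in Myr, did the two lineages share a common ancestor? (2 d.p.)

10.31

Under the Kimura two-parameter model, d = −½ ln(1 − 2P − Q) − ¼ ln(1 − 2Q).
1 − 2P − Q = 0.2788, giving −½ ln(0.2788) = 0.638630.
1 − 2Q = 0.718, giving −¼ ln(0.718) = 0.082821.
d = 0.638630 + 0.082821 = 0.721451.
Under a molecular clock d = 2μt, so t = d/(2μ) = 0.721451 / (2 × 0.035) = 10.31 Myr.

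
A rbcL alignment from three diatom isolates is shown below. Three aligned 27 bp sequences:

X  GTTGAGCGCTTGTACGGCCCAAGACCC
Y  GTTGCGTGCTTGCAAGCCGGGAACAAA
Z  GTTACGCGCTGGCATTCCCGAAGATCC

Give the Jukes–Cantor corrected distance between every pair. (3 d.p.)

X–Y: 13/27 sites differ → p ≈ 0.481481, d = −0.75 ln(1 − 0.641975) = 0.770364 ≈ 0.770.
X–Z: 9/27 sites differ → p ≈ 0.333333, d = −0.75 ln(1 − 0.444444) = 0.440839 ≈ 0.441.
Y–Z: 12/27 sites differ → p ≈ 0.444444, d = −0.75 ln(1 − 0.592592) = 0.673455 ≈ 0.673.

d(X,Y) = 0.770, d(X,Z) = 0.441, d(Y,Z) = 0.673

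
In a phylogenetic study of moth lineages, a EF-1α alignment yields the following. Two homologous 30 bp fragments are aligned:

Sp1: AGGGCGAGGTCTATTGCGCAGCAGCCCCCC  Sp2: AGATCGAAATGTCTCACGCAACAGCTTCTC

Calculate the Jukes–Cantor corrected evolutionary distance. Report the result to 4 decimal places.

0.5716

The sequences differ at 12 of 30 sites, so p = 12/30 = 0.4.
d = −(3/4) ln(1 − 4p/3) = −0.75 ln(1 − 0.533333) = −0.75 ln(0.466667)
  = −0.75 × (-0.762139) = 0.571604 substitutions/site.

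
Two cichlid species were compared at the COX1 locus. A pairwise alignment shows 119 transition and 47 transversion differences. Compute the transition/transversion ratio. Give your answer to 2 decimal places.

R = 119/47 = 2.531914… ≈ 2.53 (to 2 d.p.).

2.53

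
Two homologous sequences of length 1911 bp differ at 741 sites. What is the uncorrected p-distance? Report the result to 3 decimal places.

p = 741/1911 = 0.387755… ≈ 0.388 (to 3 d.p.).

0.388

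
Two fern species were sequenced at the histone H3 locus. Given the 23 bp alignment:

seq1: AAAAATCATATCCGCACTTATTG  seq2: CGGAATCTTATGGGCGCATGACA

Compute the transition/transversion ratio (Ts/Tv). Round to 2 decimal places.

1.00

Transitions are A↔G and C↔T; transversions are all other mismatches.
Transitions: 6. Transversions: 6.
R = 6/6 = 1.00.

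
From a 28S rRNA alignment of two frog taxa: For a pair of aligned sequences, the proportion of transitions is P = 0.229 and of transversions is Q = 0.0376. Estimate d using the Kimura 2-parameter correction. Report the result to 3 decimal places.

Under the Kimura two-parameter model, d = −½ ln(1 − 2P − Q) − ¼ ln(1 − 2Q).
1 − 2P − Q = 0.5044, giving −½ ln(0.5044) = 0.342193.
1 − 2Q = 0.9248, giving −¼ ln(0.9248) = 0.019544.
d = 0.342193 + 0.019544 = 0.361737.

0.362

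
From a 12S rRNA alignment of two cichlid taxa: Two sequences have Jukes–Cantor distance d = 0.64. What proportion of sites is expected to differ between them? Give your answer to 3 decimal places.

0.431

p = (3/4)(1 − e^(−4d/3)) = 0.75 × (1 − e^(-0.853333)) = 0.75 × (1 − 0.425993) = 0.430505.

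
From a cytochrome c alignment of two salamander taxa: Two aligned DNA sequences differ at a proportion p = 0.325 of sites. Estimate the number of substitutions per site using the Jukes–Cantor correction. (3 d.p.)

0.426

d = −(3/4) ln(1 − 4p/3) = −0.75 ln(1 − 0.433333) = −0.75 ln(0.566667)
  = −0.75 × (-0.567983) = 0.425987 substitutions/site.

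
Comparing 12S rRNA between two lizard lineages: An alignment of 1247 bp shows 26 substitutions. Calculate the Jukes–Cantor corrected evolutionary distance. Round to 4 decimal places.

0.0211

p = 26/1247 ≈ 0.02085.
d = −(3/4) ln(1 − 4p/3) = −0.75 ln(1 − 0.0278) = −0.75 ln(0.9722)
  = −0.75 × (-0.028194) = 0.021146 substitutions/site.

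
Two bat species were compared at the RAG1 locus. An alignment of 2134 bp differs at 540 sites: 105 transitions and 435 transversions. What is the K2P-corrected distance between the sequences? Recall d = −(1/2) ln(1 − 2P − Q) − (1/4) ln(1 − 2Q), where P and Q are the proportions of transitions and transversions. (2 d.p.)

0.31

P = 105/2134 ≈ 0.049203 and Q = 435/2134 ≈ 0.203843.
Under the Kimura two-parameter model, d = −½ ln(1 − 2P − Q) − ¼ ln(1 − 2Q).
1 − 2P − Q = 0.697751, giving −½ ln(0.697751) = 0.179946.
1 − 2Q = 0.592314, giving −¼ ln(0.592314) = 0.130930.
d = 0.179946 + 0.130930 = 0.310876.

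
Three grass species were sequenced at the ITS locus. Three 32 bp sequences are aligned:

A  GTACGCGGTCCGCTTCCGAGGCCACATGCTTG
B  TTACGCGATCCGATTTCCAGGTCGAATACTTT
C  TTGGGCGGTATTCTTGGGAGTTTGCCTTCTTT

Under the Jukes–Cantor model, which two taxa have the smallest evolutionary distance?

A and B

A–B: 10/32 differ, p = 0.313, d = 0.404.
A–C: 15/32 differ, p = 0.469, d = 0.736.
B–C: 15/32 differ, p = 0.469, d = 0.736.
The smallest distance is between A and B.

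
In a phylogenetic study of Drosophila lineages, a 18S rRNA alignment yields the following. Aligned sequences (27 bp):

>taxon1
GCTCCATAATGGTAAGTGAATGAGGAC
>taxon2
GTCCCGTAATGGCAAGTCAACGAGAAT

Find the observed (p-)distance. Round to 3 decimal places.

The sequences differ at 8 of 27 positions (sites 2, 3, 6, 13, 18, 21, 25, 27).
p = 8/27 = 0.296296… ≈ 0.296 (to 3 d.p.).

0.296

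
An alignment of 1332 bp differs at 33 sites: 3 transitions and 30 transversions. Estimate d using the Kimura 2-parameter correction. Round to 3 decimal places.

P = 3/1332 ≈ 0.002252 and Q = 30/1332 ≈ 0.022523.
Under the Kimura two-parameter model, d = −½ ln(1 − 2P − Q) − ¼ ln(1 − 2Q).
1 − 2P − Q = 0.972973, giving −½ ln(0.972973) = 0.013699.
1 − 2Q = 0.954954, giving −¼ ln(0.954954) = 0.011523.
d = 0.013699 + 0.011523 = 0.025222.

0.025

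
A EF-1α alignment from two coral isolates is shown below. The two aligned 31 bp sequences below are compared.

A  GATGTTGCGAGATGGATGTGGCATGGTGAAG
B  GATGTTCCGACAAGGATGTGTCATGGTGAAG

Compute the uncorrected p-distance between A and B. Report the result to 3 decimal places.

The sequences differ at 4 of 31 positions (sites 7, 11, 13, 21).
p = 4/31 = 0.129032… ≈ 0.129 (to 3 d.p.).

0.129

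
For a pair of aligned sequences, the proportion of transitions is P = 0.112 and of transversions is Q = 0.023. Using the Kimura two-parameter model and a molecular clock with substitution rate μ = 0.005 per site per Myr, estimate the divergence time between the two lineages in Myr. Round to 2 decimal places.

15.36

Under the Kimura two-parameter model, d = −½ ln(1 − 2P − Q) − ¼ ln(1 − 2Q).
1 − 2P − Q = 0.753, giving −½ ln(0.753) = 0.141845.
1 − 2Q = 0.954, giving −¼ ln(0.954) = 0.011773.
d = 0.141845 + 0.011773 = 0.153618.
Under a molecular clock d = 2μt, so t = d/(2μ) = 0.153618 / (2 × 0.005) = 15.36 Myr.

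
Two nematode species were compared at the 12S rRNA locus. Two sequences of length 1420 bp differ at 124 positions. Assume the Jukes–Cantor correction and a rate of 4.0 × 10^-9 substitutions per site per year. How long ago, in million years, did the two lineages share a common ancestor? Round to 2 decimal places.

p = 124/1420 ≈ 0.087324.
d = −(3/4) ln(1 − 4p/3) = −0.75 ln(1 − 0.116432) = −0.75 ln(0.883568)
  = −0.75 × (-0.123787) = 0.092840 substitutions/site.
Under a molecular clock d = 2μt, so t = d/(2μ) = 0.092840 / (2 × 4.0 × 10^-9) = 11.61 million years.

11.61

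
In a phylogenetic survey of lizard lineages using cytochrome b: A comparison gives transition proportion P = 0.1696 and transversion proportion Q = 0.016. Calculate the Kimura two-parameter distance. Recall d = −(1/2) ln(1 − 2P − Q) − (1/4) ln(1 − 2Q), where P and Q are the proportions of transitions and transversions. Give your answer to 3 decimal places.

0.228

Under the Kimura two-parameter model, d = −½ ln(1 − 2P − Q) − ¼ ln(1 − 2Q).
1 − 2P − Q = 0.6448, giving −½ ln(0.6448) = 0.219408.
1 − 2Q = 0.968, giving −¼ ln(0.968) = 0.008131.
d = 0.219408 + 0.008131 = 0.227539.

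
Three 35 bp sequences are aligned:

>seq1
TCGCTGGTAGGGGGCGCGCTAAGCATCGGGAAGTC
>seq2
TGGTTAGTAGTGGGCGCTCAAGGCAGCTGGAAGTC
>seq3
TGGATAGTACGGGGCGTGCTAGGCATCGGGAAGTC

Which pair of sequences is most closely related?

seq1–seq2: 9/35 differ, p = 0.257, d = 0.315.
seq1–seq3: 6/35 differ, p = 0.171, d = 0.195.
seq2–seq3: 8/35 differ, p = 0.229, d = 0.273.
The smallest distance is between seq1 and seq3.

seq1 and seq3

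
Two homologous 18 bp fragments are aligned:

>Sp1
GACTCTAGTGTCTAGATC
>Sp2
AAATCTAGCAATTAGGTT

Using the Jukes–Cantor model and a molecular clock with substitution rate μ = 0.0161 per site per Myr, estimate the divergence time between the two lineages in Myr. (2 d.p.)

20.91

The sequences differ at 8 of 18 sites (1, 3, 9, 10, 11, 12, 16, 18), so p = 8/18 ≈ 0.444444.
d = −(3/4) ln(1 − 4p/3) = −0.75 ln(1 − 0.592592) = −0.75 ln(0.407408)
  = −0.75 × (-0.897940) = 0.673455 substitutions/site.
Under a molecular clock d = 2μt, so t = d/(2μ) = 0.673455 / (2 × 0.0161) = 20.91 Myr.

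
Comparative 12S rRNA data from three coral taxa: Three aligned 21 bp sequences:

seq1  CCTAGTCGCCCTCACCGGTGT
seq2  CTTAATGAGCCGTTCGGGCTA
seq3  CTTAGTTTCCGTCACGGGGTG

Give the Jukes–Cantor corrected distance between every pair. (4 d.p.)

d(seq1,seq2) = 1.0763, d(seq1,seq3) = 0.5319, d(seq2,seq3) = 0.7557

seq1–seq2: 12/21 sites differ → p ≈ 0.571429, d = −0.75 ln(1 − 0.761905) = 1.076314 ≈ 1.0763.
seq1–seq3: 8/21 sites differ → p ≈ 0.380952, d = −0.75 ln(1 − 0.507936) = 0.531860 ≈ 0.5319.
seq2–seq3: 10/21 sites differ → p ≈ 0.47619, d = −0.75 ln(1 − 0.63492) = 0.755729 ≈ 0.7557.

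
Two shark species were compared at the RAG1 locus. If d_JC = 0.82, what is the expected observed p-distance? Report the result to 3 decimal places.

0.499

p = (3/4)(1 − e^(−4d/3)) = 0.75 × (1 − e^(-1.093333)) = 0.75 × (1 − 0.335098) = 0.498677.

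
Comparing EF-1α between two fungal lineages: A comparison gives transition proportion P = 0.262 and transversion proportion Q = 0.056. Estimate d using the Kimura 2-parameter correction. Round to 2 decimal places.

Under the Kimura two-parameter model, d = −½ ln(1 − 2P − Q) − ¼ ln(1 − 2Q).
1 − 2P − Q = 0.42, giving −½ ln(0.42) = 0.433750.
1 − 2Q = 0.888, giving −¼ ln(0.888) = 0.029696.
d = 0.433750 + 0.029696 = 0.463446.

0.46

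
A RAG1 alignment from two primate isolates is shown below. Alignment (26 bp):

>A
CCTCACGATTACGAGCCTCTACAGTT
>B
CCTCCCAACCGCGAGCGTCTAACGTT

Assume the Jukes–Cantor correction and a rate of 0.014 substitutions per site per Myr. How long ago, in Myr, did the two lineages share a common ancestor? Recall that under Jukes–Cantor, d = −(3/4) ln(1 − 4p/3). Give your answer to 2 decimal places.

The sequences differ at 8 of 26 sites (5, 7, 9, 10, 11, 17, 22, 23), so p = 8/26 ≈ 0.307692.
d = −(3/4) ln(1 − 4p/3) = −0.75 ln(1 − 0.410256) = −0.75 ln(0.589744)
  = −0.75 × (-0.528067) = 0.396050 substitutions/site.
Under a molecular clock d = 2μt, so t = d/(2μ) = 0.396050 / (2 × 0.014) = 14.14 Myr.

14.14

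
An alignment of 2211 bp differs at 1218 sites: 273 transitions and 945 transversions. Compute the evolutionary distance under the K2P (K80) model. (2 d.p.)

P = 273/2211 ≈ 0.123474 and Q = 945/2211 ≈ 0.427408.
Under the Kimura two-parameter model, d = −½ ln(1 − 2P − Q) − ¼ ln(1 − 2Q).
1 − 2P − Q = 0.325644, giving −½ ln(0.325644) = 0.560975.
1 − 2Q = 0.145184, giving −¼ ln(0.145184) = 0.482438.
d = 0.560975 + 0.482438 = 1.043413.

1.04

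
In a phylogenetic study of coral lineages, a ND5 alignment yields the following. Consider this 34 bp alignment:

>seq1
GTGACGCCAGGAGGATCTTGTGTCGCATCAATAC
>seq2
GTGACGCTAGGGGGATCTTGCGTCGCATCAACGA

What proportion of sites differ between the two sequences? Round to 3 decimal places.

The sequences differ at 6 of 34 positions (sites 8, 12, 21, 32, 33, 34).
p = 6/34 = 0.176470… ≈ 0.176 (to 3 d.p.).

0.176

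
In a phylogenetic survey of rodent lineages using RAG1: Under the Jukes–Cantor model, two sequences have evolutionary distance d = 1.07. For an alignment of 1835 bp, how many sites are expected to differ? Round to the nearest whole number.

1046

Invert JC69: p = (3/4)(1 − e^(−4d/3)) = 0.75 × (1 − e^(-1.426667)) = 0.75 × (1 − 0.240108) = 0.569919.
Expected differing sites = pL ≈ 0.569919 × 1835 = 1045.801365 ≈ 1046.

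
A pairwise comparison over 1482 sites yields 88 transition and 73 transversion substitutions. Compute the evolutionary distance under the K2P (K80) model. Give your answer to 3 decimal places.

0.118

P = 88/1482 ≈ 0.059379 and Q = 73/1482 ≈ 0.049258.
Under the Kimura two-parameter model, d = −½ ln(1 − 2P − Q) − ¼ ln(1 − 2Q).
1 − 2P − Q = 0.831984, giving −½ ln(0.831984) = 0.091971.
1 − 2Q = 0.901484, giving −¼ ln(0.901484) = 0.025928.
d = 0.091971 + 0.025928 = 0.117899.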